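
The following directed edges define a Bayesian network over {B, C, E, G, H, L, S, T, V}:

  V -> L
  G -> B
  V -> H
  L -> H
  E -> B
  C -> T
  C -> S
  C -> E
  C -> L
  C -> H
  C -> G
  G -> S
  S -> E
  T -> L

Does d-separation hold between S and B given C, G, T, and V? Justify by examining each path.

No

6 paths connect S and B; each must be blocked for d-separation to hold:
  1. S → E ← C → G → B — E:collider[blocks]; C:fork[blocks]; G:chain[blocks] ⇒ blocked
  2. S → E → B — E:chain[open] ⇒ active
  3. S ← C → E → B — C:fork[blocks]; E:chain[open] ⇒ blocked
  4. S ← C → G → B — C:fork[blocks]; G:chain[blocks] ⇒ blocked
  5. S ← G ← C → E → B — G:chain[blocks]; C:fork[blocks]; E:chain[open] ⇒ blocked
  6. S ← G → B — G:fork[blocks] ⇒ blocked
At least one path is unblocked, so d-separation fails.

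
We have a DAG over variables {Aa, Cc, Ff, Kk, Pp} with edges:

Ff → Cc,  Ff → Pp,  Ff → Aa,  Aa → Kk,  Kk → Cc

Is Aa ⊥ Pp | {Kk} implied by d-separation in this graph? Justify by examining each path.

No

2 paths connect Aa and Pp; each must be blocked for d-separation to hold:
Path 1: Aa ← Ff → Pp
  Ff is a fork and Ff is not conditioned on — no node blocks this path, so it is active.
Path 2: Aa → Kk → Cc ← Ff → Pp
  Kk is a chain here and Kk is conditioned on, so the path is blocked at Kk.
At least one path is unblocked, so d-separation fails.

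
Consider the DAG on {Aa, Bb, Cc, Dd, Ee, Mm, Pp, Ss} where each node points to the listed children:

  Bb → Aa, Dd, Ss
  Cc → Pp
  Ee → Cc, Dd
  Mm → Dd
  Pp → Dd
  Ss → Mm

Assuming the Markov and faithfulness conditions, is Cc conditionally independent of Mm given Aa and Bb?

Yes

We examine all 4 paths between Cc and Mm:
  1. Cc → Pp → Dd ← Bb → Ss → Mm — Pp:chain[open]; Dd:collider[blocks]; Bb:fork[blocks]; Ss:chain[open] ⇒ blocked
  2. Cc → Pp → Dd ← Mm — Pp:chain[open]; Dd:collider[blocks] ⇒ blocked
  3. Cc ← Ee → Dd ← Bb → Ss → Mm — Ee:fork[open]; Dd:collider[blocks]; Bb:fork[blocks]; Ss:chain[open] ⇒ blocked
  4. Cc ← Ee → Dd ← Mm — Ee:fork[open]; Dd:collider[blocks] ⇒ blocked
Since every path is blocked, d-separation holds.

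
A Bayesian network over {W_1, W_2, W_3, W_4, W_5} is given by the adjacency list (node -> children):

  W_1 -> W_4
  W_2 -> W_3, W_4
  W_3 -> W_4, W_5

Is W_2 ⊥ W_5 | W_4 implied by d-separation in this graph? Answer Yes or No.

2 paths connect W_2 and W_5; each must be blocked for d-separation to hold:
Path 1: W_2 → W_4 ← W_3 → W_5
  W_4 is a collider and W_4 is conditioned on, which opens it; W_3 is a fork and W_3 is not conditioned on — no node blocks this path, so it is active.
Path 2: W_2 → W_3 → W_5
  W_3 is a chain and W_3 is not conditioned on — no node blocks this path, so it is active.
At least one path is unblocked, so d-separation fails.

No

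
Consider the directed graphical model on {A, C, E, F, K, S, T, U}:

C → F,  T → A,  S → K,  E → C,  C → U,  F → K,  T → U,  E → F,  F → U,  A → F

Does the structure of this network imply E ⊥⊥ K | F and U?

Yes — E and K are d-separated given {F, U}.

4 paths connect E and K; each must be blocked for d-separation to hold:
Path 1: E → C → U ← T → A → F → K
  F is a chain here and F is conditioned on, so the path is blocked at F.
Path 2: E → C → U ← F → K
  F is a fork here and F is conditioned on, so the path is blocked at F.
Path 3: E → C → F → K
  F is a chain here and F is conditioned on, so the path is blocked at F.
Path 4: E → F → K
  F is a chain here and F is conditioned on, so the path is blocked at F.
Since every path is blocked, d-separation holds.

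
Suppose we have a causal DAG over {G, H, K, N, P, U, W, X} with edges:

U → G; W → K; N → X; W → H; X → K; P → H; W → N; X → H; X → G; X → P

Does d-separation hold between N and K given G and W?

No

We examine all 6 paths between N and K:
  1. N ← W → K — W:fork[blocks] ⇒ blocked
  2. N ← W → H ← X → K — W:fork[blocks]; H:collider[blocks]; X:fork[open] ⇒ blocked
  3. N ← W → H ← P ← X → K — W:fork[blocks]; H:collider[blocks]; P:chain[open]; X:fork[open] ⇒ blocked
  4. N → X → K — X:chain[open] ⇒ active
  5. N → X → P → H ← W → K — X:chain[open]; P:chain[open]; H:collider[blocks]; W:fork[blocks] ⇒ blocked
  6. N → X → H ← W → K — X:chain[open]; H:collider[blocks]; W:fork[blocks] ⇒ blocked
Since the path N → X → K is active, N and K are not d-separated given {G, W}.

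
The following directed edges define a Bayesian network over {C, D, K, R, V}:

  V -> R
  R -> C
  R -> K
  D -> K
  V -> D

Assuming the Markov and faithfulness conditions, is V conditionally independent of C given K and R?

Yes — V and C are d-separated given {K, R}.

Enumerating the 2 paths from V to C and testing each for blocking by {K, R}:
  1. V → D → K ← R → C — D:chain[open]; K:collider[open]; R:fork[blocks] ⇒ blocked
  2. V → R → C — R:chain[blocks] ⇒ blocked
All paths are blocked; V ⊥ C | {K, R} holds.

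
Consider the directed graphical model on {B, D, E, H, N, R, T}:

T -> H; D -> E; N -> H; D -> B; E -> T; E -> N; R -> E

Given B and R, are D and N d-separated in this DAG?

No

Enumerating the 2 paths from D to N and testing each for blocking by {B, R}:
  1. D → E → N — E:chain[open] ⇒ active
  2. D → E → T → H ← N — E:chain[open]; T:chain[open]; H:collider[blocks] ⇒ blocked
Since the path D → E → N is active, D and N are not d-separated given {B, R}.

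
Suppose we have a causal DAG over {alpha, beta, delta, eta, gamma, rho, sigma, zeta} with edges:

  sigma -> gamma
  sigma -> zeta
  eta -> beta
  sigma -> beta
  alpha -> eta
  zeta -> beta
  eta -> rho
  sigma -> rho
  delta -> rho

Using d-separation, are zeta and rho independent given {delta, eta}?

No

We examine all 4 paths between zeta and rho:
Path 1: zeta ← sigma → rho
  sigma is a fork and sigma is not conditioned on — no node blocks this path, so it is active.
Path 2: zeta ← sigma → beta ← eta → rho
  beta is a collider here and neither beta nor any of its descendants is conditioned on, so the collider stays closed — the path is blocked at beta.
Path 3: zeta → beta ← sigma → rho
  beta is a collider here and neither beta nor any of its descendants is conditioned on, so the collider stays closed — the path is blocked at beta.
Path 4: zeta → beta ← eta → rho
  beta is a collider here and neither beta nor any of its descendants is conditioned on, so the collider stays closed — the path is blocked at beta.
Because an active path exists, zeta and rho are not d-separated.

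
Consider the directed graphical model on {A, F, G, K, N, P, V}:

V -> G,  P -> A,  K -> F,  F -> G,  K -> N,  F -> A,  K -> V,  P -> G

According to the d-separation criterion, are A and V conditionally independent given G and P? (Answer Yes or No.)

Enumerating the 4 paths from A to V and testing each for blocking by {G, P}:
Path 1: A ← F ← K → V
  F is a chain and F is not conditioned on; K is a fork and K is not conditioned on — no node blocks this path, so it is active.
Path 2: A ← F → G ← V
  F is a fork and F is not conditioned on; G is a collider and G is conditioned on, which opens it — no node blocks this path, so it is active.
Path 3: A ← P → G ← F ← K → V
  P is a fork here and P is conditioned on, so the path is blocked at P.
Path 4: A ← P → G ← V
  P is a fork here and P is conditioned on, so the path is blocked at P.
At least one path is unblocked, so d-separation fails.

No — A and V are not d-separated given {G, P}.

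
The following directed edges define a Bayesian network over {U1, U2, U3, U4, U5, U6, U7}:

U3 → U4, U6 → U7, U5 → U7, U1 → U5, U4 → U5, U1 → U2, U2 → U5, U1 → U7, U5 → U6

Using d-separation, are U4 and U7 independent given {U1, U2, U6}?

No

4 paths connect U4 and U7; each must be blocked for d-separation to hold:
  1. U4 → U5 ← U2 ← U1 → U7 — U5:collider[open]; U2:chain[blocks]; U1:fork[blocks] ⇒ blocked
  2. U4 → U5 → U6 → U7 — U5:chain[open]; U6:chain[blocks] ⇒ blocked
  3. U4 → U5 → U7 — U5:chain[open] ⇒ active
  4. U4 → U5 ← U1 → U7 — U5:collider[open]; U1:fork[blocks] ⇒ blocked
At least one path is unblocked, so d-separation fails.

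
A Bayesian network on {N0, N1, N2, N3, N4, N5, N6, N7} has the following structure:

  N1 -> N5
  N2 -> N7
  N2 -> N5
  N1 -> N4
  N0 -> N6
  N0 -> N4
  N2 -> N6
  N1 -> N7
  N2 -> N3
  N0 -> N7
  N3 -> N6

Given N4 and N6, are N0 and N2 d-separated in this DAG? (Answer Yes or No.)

There are 6 undirected paths between N0 and N2; checking each against the conditioning set {N4, N6}:
Path 1: N0 → N6 ← N3 ← N2
  N6 is a collider and N6 is conditioned on, which opens it; N3 is a chain and N3 is not conditioned on — no node blocks this path, so it is active.
Path 2: N0 → N6 ← N2
  N6 is a collider and N6 is conditioned on, which opens it — no node blocks this path, so it is active.
Path 3: N0 → N7 ← N1 → N5 ← N2
  N7 is a collider here and neither N7 nor any of its descendants is conditioned on, so the collider stays closed — the path is blocked at N7.
Path 4: N0 → N7 ← N2
  N7 is a collider here and neither N7 nor any of its descendants is conditioned on, so the collider stays closed — the path is blocked at N7.
Path 5: N0 → N4 ← N1 → N7 ← N2
  N7 is a collider here and neither N7 nor any of its descendants is conditioned on, so the collider stays closed — the path is blocked at N7.
Path 6: N0 → N4 ← N1 → N5 ← N2
  N5 is a collider here and neither N5 nor any of its descendants is conditioned on, so the collider stays closed — the path is blocked at N5.
Because an active path exists, N0 and N2 are not d-separated.

No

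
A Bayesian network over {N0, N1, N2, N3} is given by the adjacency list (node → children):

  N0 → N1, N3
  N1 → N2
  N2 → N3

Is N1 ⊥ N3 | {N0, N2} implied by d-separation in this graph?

There are 2 undirected paths between N1 and N3; checking each against the conditioning set {N0, N2}:
Path 1: N1 ← N0 → N3
  N0 is a fork here and N0 is conditioned on, so the path is blocked at N0.
Path 2: N1 → N2 → N3
  N2 is a chain here and N2 is conditioned on, so the path is blocked at N2.
Since every path is blocked, d-separation holds.

Yes — N1 and N3 are d-separated given {N0, N2}.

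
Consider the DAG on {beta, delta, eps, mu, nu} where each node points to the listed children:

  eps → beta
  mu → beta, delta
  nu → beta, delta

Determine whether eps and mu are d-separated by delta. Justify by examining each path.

We examine all 2 paths between eps and mu:
Path 1: eps → beta ← nu → delta ← mu
  beta is a collider here and neither beta nor any of its descendants is conditioned on, so the collider stays closed — the path is blocked at beta.
Path 2: eps → beta ← mu
  beta is a collider here and neither beta nor any of its descendants is conditioned on, so the collider stays closed — the path is blocked at beta.
All paths are blocked; eps ⊥ mu | {delta} holds.

Yes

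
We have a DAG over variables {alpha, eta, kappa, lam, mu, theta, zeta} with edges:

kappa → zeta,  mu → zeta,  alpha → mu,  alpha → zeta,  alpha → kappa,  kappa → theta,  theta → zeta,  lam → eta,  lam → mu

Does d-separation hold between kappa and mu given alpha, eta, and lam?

Yes

Enumerating the 6 paths from kappa to mu and testing each for blocking by {alpha, eta, lam}:
  1. kappa ← alpha → zeta ← mu — alpha:fork[blocks]; zeta:collider[blocks] ⇒ blocked
  2. kappa ← alpha → mu — alpha:fork[blocks] ⇒ blocked
  3. kappa → zeta ← alpha → mu — zeta:collider[blocks]; alpha:fork[blocks] ⇒ blocked
  4. kappa → zeta ← mu — zeta:collider[blocks] ⇒ blocked
  5. kappa → theta → zeta ← alpha → mu — theta:chain[open]; zeta:collider[blocks]; alpha:fork[blocks] ⇒ blocked
  6. kappa → theta → zeta ← mu — theta:chain[open]; zeta:collider[blocks] ⇒ blocked
Since every path is blocked, d-separation holds.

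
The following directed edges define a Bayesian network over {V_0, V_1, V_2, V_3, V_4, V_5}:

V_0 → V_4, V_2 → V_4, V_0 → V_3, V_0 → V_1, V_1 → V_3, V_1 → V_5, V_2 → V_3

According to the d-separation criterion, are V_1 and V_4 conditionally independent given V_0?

Enumerating the 4 paths from V_1 to V_4 and testing each for blocking by {V_0}:
  1. V_1 → V_3 ← V_0 → V_4 — V_3:collider[blocks]; V_0:fork[blocks] ⇒ blocked
  2. V_1 → V_3 ← V_2 → V_4 — V_3:collider[blocks]; V_2:fork[open] ⇒ blocked
  3. V_1 ← V_0 → V_4 — V_0:fork[blocks] ⇒ blocked
  4. V_1 ← V_0 → V_3 ← V_2 → V_4 — V_0:fork[blocks]; V_3:collider[blocks]; V_2:fork[open] ⇒ blocked
All paths are blocked; V_1 ⊥ V_4 | {V_0} holds.

Yes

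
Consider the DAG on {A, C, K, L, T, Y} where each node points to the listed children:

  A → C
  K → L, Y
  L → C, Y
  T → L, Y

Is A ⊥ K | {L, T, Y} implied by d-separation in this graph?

Yes

There are 3 undirected paths between A and K; checking each against the conditioning set {L, T, Y}:
Path 1: A → C ← L ← T → Y ← K
  C is a collider here and neither C nor any of its descendants is conditioned on, so the collider stays closed — the path is blocked at C.
Path 2: A → C ← L → Y ← K
  C is a collider here and neither C nor any of its descendants is conditioned on, so the collider stays closed — the path is blocked at C.
Path 3: A → C ← L ← K
  C is a collider here and neither C nor any of its descendants is conditioned on, so the collider stays closed — the path is blocked at C.
Every path is blocked, so A and K are d-separated given {L, T, Y}.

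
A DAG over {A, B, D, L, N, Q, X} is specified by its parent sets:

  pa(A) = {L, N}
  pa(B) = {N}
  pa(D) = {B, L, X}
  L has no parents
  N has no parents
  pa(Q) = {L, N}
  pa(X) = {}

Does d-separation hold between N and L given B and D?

There are 3 undirected paths between N and L; checking each against the conditioning set {B, D}:
  1. N → Q ← L — Q:collider[blocks] ⇒ blocked
  2. N → A ← L — A:collider[blocks] ⇒ blocked
  3. N → B → D ← L — B:chain[blocks]; D:collider[open] ⇒ blocked
Every path is blocked, so N and L are d-separated given {B, D}.

Yes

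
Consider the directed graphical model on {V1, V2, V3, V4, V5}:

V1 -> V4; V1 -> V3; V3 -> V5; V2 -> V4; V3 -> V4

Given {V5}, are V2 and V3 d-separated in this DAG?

There are 2 undirected paths between V2 and V3; checking each against the conditioning set {V5}:
Path 1: V2 → V4 ← V3
  V4 is a collider here and neither V4 nor any of its descendants is conditioned on, so the collider stays closed — the path is blocked at V4.
Path 2: V2 → V4 ← V1 → V3
  V4 is a collider here and neither V4 nor any of its descendants is conditioned on, so the collider stays closed — the path is blocked at V4.
All paths are blocked; V2 ⊥ V3 | {V5} holds.

Yes — V2 and V3 are d-separated given {V5}.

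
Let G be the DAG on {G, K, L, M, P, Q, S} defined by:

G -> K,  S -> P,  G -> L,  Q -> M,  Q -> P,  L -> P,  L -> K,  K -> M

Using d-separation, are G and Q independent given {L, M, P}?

No

4 paths connect G and Q; each must be blocked for d-separation to hold:
Path 1: G → K ← L → P ← Q
  L is a fork here and L is conditioned on, so the path is blocked at L.
Path 2: G → K → M ← Q
  K is a chain and K is not conditioned on; M is a collider and M is conditioned on, which opens it — no node blocks this path, so it is active.
Path 3: G → L → K → M ← Q
  L is a chain here and L is conditioned on, so the path is blocked at L.
Path 4: G → L → P ← Q
  L is a chain here and L is conditioned on, so the path is blocked at L.
At least one path is unblocked, so d-separation fails.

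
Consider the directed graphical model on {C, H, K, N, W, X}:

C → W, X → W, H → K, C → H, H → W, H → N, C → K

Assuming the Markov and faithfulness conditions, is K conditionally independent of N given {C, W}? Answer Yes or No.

No

3 paths connect K and N; each must be blocked for d-separation to hold:
Path 1: K ← C → W ← H → N
  C is a fork here and C is conditioned on, so the path is blocked at C.
Path 2: K ← C → H → N
  C is a fork here and C is conditioned on, so the path is blocked at C.
Path 3: K ← H → N
  H is a fork and H is not conditioned on — no node blocks this path, so it is active.
Because an active path exists, K and N are not d-separated.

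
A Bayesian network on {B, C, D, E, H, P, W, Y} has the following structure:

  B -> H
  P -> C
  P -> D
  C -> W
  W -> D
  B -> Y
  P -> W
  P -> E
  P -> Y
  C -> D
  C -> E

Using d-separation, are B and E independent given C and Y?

There are 6 undirected paths between B and E; checking each against the conditioning set {C, Y}:
Path 1: B → Y ← P → C → E
  C is a chain here and C is conditioned on, so the path is blocked at C.
Path 2: B → Y ← P → E
  Y is a collider and Y is conditioned on, which opens it; P is a fork and P is not conditioned on — no node blocks this path, so it is active.
Path 3: B → Y ← P → D ← C → E
  D is a collider here and neither D nor any of its descendants is conditioned on, so the collider stays closed — the path is blocked at D.
Path 4: B → Y ← P → D ← W ← C → E
  D is a collider here and neither D nor any of its descendants is conditioned on, so the collider stays closed — the path is blocked at D.
Path 5: B → Y ← P → W ← C → E
  W is a collider here and neither W nor any of its descendants is conditioned on, so the collider stays closed — the path is blocked at W.
Path 6: B → Y ← P → W → D ← C → E
  D is a collider here and neither D nor any of its descendants is conditioned on, so the collider stays closed — the path is blocked at D.
Since the path B → Y ← P → E is active, B and E are not d-separated given {C, Y}.

No — B and E are not d-separated given {C, Y}.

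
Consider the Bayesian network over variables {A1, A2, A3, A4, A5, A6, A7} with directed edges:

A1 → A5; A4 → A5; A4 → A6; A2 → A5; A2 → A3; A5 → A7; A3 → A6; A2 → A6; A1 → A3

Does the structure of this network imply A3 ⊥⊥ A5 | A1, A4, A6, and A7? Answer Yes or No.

Enumerating the 5 paths from A3 to A5 and testing each for blocking by {A1, A4, A6, A7}:
  1. A3 ← A1 → A5 — A1:fork[blocks] ⇒ blocked
  2. A3 → A6 ← A2 → A5 — A6:collider[open]; A2:fork[open] ⇒ active
  3. A3 → A6 ← A4 → A5 — A6:collider[open]; A4:fork[blocks] ⇒ blocked
  4. A3 ← A2 → A6 ← A4 → A5 — A2:fork[open]; A6:collider[open]; A4:fork[blocks] ⇒ blocked
  5. A3 ← A2 → A5 — A2:fork[open] ⇒ active
At least one path is unblocked, so d-separation fails.

No — A3 and A5 are not d-separated given {A1, A4, A6, A7}.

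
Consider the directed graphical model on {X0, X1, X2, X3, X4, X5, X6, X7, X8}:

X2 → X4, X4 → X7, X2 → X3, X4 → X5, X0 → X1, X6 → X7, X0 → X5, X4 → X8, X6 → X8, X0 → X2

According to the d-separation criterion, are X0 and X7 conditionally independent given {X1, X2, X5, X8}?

No — X0 and X7 are not d-separated given {X1, X2, X5, X8}.

4 paths connect X0 and X7; each must be blocked for d-separation to hold:
Path 1: X0 → X5 ← X4 → X8 ← X6 → X7
  X5 is a collider and X5 is conditioned on, which opens it; X4 is a fork and X4 is not conditioned on; X8 is a collider and X8 is conditioned on, which opens it; X6 is a fork and X6 is not conditioned on — no node blocks this path, so it is active.
Path 2: X0 → X5 ← X4 → X7
  X5 is a collider and X5 is conditioned on, which opens it; X4 is a fork and X4 is not conditioned on — no node blocks this path, so it is active.
Path 3: X0 → X2 → X4 → X8 ← X6 → X7
  X2 is a chain here and X2 is conditioned on, so the path is blocked at X2.
Path 4: X0 → X2 → X4 → X7
  X2 is a chain here and X2 is conditioned on, so the path is blocked at X2.
At least one path is unblocked, so d-separation fails.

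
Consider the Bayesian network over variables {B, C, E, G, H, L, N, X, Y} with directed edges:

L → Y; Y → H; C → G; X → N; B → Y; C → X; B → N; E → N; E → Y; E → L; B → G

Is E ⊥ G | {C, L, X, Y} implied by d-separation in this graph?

There are 6 undirected paths between E and G; checking each against the conditioning set {C, L, X, Y}:
Path 1: E → N ← X ← C → G
  N is a collider here and neither N nor any of its descendants is conditioned on, so the collider stays closed — the path is blocked at N.
Path 2: E → N ← B → G
  N is a collider here and neither N nor any of its descendants is conditioned on, so the collider stays closed — the path is blocked at N.
Path 3: E → L → Y ← B → G
  L is a chain here and L is conditioned on, so the path is blocked at L.
Path 4: E → L → Y ← B → N ← X ← C → G
  L is a chain here and L is conditioned on, so the path is blocked at L.
Path 5: E → Y ← B → G
  Y is a collider and Y is conditioned on, which opens it; B is a fork and B is not conditioned on — no node blocks this path, so it is active.
Path 6: E → Y ← B → N ← X ← C → G
  N is a collider here and neither N nor any of its descendants is conditioned on, so the collider stays closed — the path is blocked at N.
Because an active path exists, E and G are not d-separated.

No — E and G are not d-separated given {C, L, X, Y}.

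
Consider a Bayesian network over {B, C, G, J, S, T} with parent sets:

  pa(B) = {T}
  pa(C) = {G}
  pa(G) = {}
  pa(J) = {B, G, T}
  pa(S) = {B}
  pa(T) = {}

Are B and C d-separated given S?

Yes

There are 2 undirected paths between B and C; checking each against the conditioning set {S}:
Path 1: B ← T → J ← G → C
  J is a collider here and neither J nor any of its descendants is conditioned on, so the collider stays closed — the path is blocked at J.
Path 2: B → J ← G → C
  J is a collider here and neither J nor any of its descendants is conditioned on, so the collider stays closed — the path is blocked at J.
Every path is blocked, so B and C are d-separated given {S}.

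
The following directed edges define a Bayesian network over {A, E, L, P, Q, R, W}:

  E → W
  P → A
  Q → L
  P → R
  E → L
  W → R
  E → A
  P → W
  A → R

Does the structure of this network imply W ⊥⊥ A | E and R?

There are 5 undirected paths between W and A; checking each against the conditioning set {E, R}:
  1. W → R ← P → A — R:collider[open]; P:fork[open] ⇒ active
  2. W → R ← A — R:collider[open] ⇒ active
  3. W ← E → A — E:fork[blocks] ⇒ blocked
  4. W ← P → R ← A — P:fork[open]; R:collider[open] ⇒ active
  5. W ← P → A — P:fork[open] ⇒ active
At least one path is unblocked, so d-separation fails.

No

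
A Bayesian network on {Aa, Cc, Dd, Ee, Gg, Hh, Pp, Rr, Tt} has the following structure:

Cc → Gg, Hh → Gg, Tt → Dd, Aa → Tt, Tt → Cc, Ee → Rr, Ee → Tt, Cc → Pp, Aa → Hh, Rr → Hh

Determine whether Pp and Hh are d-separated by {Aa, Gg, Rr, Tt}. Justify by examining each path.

There are 3 undirected paths between Pp and Hh; checking each against the conditioning set {Aa, Gg, Rr, Tt}:
  1. Pp ← Cc → Gg ← Hh — Cc:fork[open]; Gg:collider[open] ⇒ active
  2. Pp ← Cc ← Tt ← Aa → Hh — Cc:chain[open]; Tt:chain[blocks]; Aa:fork[blocks] ⇒ blocked
  3. Pp ← Cc ← Tt ← Ee → Rr → Hh — Cc:chain[open]; Tt:chain[blocks]; Ee:fork[open]; Rr:chain[blocks] ⇒ blocked
At least one path is unblocked, so d-separation fails.

No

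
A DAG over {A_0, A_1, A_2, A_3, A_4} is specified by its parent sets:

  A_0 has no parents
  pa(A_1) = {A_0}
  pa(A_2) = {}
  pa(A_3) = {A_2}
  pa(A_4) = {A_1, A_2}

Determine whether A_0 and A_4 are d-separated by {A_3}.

No

Only one path connects A_0 and A_4:
Path 1: A_0 → A_1 → A_4
  A_1 is a chain and A_1 is not conditioned on — no node blocks this path, so it is active.
Because an active path exists, A_0 and A_4 are not d-separated.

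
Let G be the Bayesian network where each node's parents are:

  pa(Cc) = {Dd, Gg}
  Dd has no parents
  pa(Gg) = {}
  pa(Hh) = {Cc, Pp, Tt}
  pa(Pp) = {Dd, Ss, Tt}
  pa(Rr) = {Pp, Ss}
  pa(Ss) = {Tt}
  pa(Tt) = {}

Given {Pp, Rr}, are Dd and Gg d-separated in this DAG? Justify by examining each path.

There are 5 undirected paths between Dd and Gg; checking each against the conditioning set {Pp, Rr}:
Path 1: Dd → Pp → Rr ← Ss ← Tt → Hh ← Cc ← Gg
  Pp is a chain here and Pp is conditioned on, so the path is blocked at Pp.
Path 2: Dd → Pp ← Ss ← Tt → Hh ← Cc ← Gg
  Hh is a collider here and neither Hh nor any of its descendants is conditioned on, so the collider stays closed — the path is blocked at Hh.
Path 3: Dd → Pp → Hh ← Cc ← Gg
  Pp is a chain here and Pp is conditioned on, so the path is blocked at Pp.
Path 4: Dd → Pp ← Tt → Hh ← Cc ← Gg
  Hh is a collider here and neither Hh nor any of its descendants is conditioned on, so the collider stays closed — the path is blocked at Hh.
Path 5: Dd → Cc ← Gg
  Cc is a collider here and neither Cc nor any of its descendants is conditioned on, so the collider stays closed — the path is blocked at Cc.
Every path is blocked, so Dd and Gg are d-separated given {Pp, Rr}.

Yes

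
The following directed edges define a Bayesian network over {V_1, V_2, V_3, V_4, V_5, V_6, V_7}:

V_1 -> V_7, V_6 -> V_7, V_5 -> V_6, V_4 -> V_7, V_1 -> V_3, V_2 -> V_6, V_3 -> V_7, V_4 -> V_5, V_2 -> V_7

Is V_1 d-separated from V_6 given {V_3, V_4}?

Yes — V_1 and V_6 are d-separated given {V_3, V_4}.

We examine all 6 paths between V_1 and V_6:
Path 1: V_1 → V_7 ← V_4 → V_5 → V_6
  V_7 is a collider here and neither V_7 nor any of its descendants is conditioned on, so the collider stays closed — the path is blocked at V_7.
Path 2: V_1 → V_7 ← V_2 → V_6
  V_7 is a collider here and neither V_7 nor any of its descendants is conditioned on, so the collider stays closed — the path is blocked at V_7.
Path 3: V_1 → V_7 ← V_6
  V_7 is a collider here and neither V_7 nor any of its descendants is conditioned on, so the collider stays closed — the path is blocked at V_7.
Path 4: V_1 → V_3 → V_7 ← V_4 → V_5 → V_6
  V_3 is a chain here and V_3 is conditioned on, so the path is blocked at V_3.
Path 5: V_1 → V_3 → V_7 ← V_2 → V_6
  V_3 is a chain here and V_3 is conditioned on, so the path is blocked at V_3.
Path 6: V_1 → V_3 → V_7 ← V_6
  V_3 is a chain here and V_3 is conditioned on, so the path is blocked at V_3.
Every path is blocked, so V_1 and V_6 are d-separated given {V_3, V_4}.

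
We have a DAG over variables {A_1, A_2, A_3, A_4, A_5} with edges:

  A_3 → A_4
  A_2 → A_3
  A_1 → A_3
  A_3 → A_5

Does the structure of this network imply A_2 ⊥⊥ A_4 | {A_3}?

Yes

There is one path between A_2 and A_4:
  1. A_2 → A_3 → A_4 — A_3:chain[blocks] ⇒ blocked
Every path is blocked, so A_2 and A_4 are d-separated given {A_3}.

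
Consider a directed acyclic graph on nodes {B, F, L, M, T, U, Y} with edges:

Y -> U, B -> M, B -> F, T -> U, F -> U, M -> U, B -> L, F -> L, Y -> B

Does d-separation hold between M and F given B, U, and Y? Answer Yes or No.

No — M and F are not d-separated given {B, U, Y}.

Enumerating the 6 paths from M to F and testing each for blocking by {B, U, Y}:
Path 1: M ← B → F
  B is a fork here and B is conditioned on, so the path is blocked at B.
Path 2: M ← B → L ← F
  B is a fork here and B is conditioned on, so the path is blocked at B.
Path 3: M ← B ← Y → U ← F
  B is a chain here and B is conditioned on, so the path is blocked at B.
Path 4: M → U ← F
  U is a collider and U is conditioned on, which opens it — no node blocks this path, so it is active.
Path 5: M → U ← Y → B → F
  Y is a fork here and Y is conditioned on, so the path is blocked at Y.
Path 6: M → U ← Y → B → L ← F
  Y is a fork here and Y is conditioned on, so the path is blocked at Y.
At least one path is unblocked, so d-separation fails.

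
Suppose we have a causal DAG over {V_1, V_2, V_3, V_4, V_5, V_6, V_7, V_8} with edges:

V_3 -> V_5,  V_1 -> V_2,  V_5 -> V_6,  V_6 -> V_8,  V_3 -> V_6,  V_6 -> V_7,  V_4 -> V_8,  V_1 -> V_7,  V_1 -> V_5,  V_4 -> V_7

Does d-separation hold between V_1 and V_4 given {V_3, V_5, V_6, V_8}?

Enumerating the 6 paths from V_1 to V_4 and testing each for blocking by {V_3, V_5, V_6, V_8}:
Path 1: V_1 → V_5 ← V_3 → V_6 → V_7 ← V_4
  V_3 is a fork here and V_3 is conditioned on, so the path is blocked at V_3.
Path 2: V_1 → V_5 ← V_3 → V_6 → V_8 ← V_4
  V_3 is a fork here and V_3 is conditioned on, so the path is blocked at V_3.
Path 3: V_1 → V_5 → V_6 → V_7 ← V_4
  V_5 is a chain here and V_5 is conditioned on, so the path is blocked at V_5.
Path 4: V_1 → V_5 → V_6 → V_8 ← V_4
  V_5 is a chain here and V_5 is conditioned on, so the path is blocked at V_5.
Path 5: V_1 → V_7 ← V_4
  V_7 is a collider here and neither V_7 nor any of its descendants is conditioned on, so the collider stays closed — the path is blocked at V_7.
Path 6: V_1 → V_7 ← V_6 → V_8 ← V_4
  V_7 is a collider here and neither V_7 nor any of its descendants is conditioned on, so the collider stays closed — the path is blocked at V_7.
Every path is blocked, so V_1 and V_4 are d-separated given {V_3, V_5, V_6, V_8}.

Yes — V_1 and V_4 are d-separated given {V_3, V_5, V_6, V_8}.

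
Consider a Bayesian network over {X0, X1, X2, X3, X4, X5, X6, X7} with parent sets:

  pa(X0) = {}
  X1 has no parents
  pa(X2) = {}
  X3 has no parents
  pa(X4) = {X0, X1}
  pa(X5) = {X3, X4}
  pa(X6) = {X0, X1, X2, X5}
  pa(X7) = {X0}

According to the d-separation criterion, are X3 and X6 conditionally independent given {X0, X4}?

3 paths connect X3 and X6; each must be blocked for d-separation to hold:
Path 1: X3 → X5 → X6
  X5 is a chain and X5 is not conditioned on — no node blocks this path, so it is active.
Path 2: X3 → X5 ← X4 ← X1 → X6
  X5 is a collider here and neither X5 nor any of its descendants is conditioned on, so the collider stays closed — the path is blocked at X5.
Path 3: X3 → X5 ← X4 ← X0 → X6
  X5 is a collider here and neither X5 nor any of its descendants is conditioned on, so the collider stays closed — the path is blocked at X5.
Because an active path exists, X3 and X6 are not d-separated.

No — X3 and X6 are not d-separated given {X0, X4}.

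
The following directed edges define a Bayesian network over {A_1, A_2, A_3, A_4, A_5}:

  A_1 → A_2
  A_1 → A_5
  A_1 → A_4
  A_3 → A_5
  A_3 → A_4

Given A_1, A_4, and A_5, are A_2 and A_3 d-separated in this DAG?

We examine all 2 paths between A_2 and A_3:
  1. A_2 ← A_1 → A_4 ← A_3 — A_1:fork[blocks]; A_4:collider[open] ⇒ blocked
  2. A_2 ← A_1 → A_5 ← A_3 — A_1:fork[blocks]; A_5:collider[open] ⇒ blocked
Every path is blocked, so A_2 and A_3 are d-separated given {A_1, A_4, A_5}.

Yes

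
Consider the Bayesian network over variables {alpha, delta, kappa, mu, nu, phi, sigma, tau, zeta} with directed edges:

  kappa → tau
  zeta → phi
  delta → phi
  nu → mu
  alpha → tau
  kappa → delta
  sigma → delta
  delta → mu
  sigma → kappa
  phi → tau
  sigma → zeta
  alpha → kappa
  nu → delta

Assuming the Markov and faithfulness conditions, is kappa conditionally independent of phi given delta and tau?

There are 6 undirected paths between kappa and phi; checking each against the conditioning set {delta, tau}:
  1. kappa → delta ← sigma → zeta → phi — delta:collider[open]; sigma:fork[open]; zeta:chain[open] ⇒ active
  2. kappa → delta → phi — delta:chain[blocks] ⇒ blocked
  3. kappa → tau ← phi — tau:collider[open] ⇒ active
  4. kappa ← sigma → delta → phi — sigma:fork[open]; delta:chain[blocks] ⇒ blocked
  5. kappa ← sigma → zeta → phi — sigma:fork[open]; zeta:chain[open] ⇒ active
  6. kappa ← alpha → tau ← phi — alpha:fork[open]; tau:collider[open] ⇒ active
Because an active path exists, kappa and phi are not d-separated.

No — kappa and phi are not d-separated given {delta, tau}.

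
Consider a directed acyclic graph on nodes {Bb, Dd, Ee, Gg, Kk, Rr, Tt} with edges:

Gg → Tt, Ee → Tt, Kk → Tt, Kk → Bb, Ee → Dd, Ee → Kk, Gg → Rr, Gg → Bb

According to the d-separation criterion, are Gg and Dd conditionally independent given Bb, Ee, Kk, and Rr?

There are 4 undirected paths between Gg and Dd; checking each against the conditioning set {Bb, Ee, Kk, Rr}:
  1. Gg → Tt ← Ee → Dd — Tt:collider[blocks]; Ee:fork[blocks] ⇒ blocked
  2. Gg → Tt ← Kk ← Ee → Dd — Tt:collider[blocks]; Kk:chain[blocks]; Ee:fork[blocks] ⇒ blocked
  3. Gg → Bb ← Kk ← Ee → Dd — Bb:collider[open]; Kk:chain[blocks]; Ee:fork[blocks] ⇒ blocked
  4. Gg → Bb ← Kk → Tt ← Ee → Dd — Bb:collider[open]; Kk:fork[blocks]; Tt:collider[blocks]; Ee:fork[blocks] ⇒ blocked
Every path is blocked, so Gg and Dd are d-separated given {Bb, Ee, Kk, Rr}.

Yes — Gg and Dd are d-separated given {Bb, Ee, Kk, Rr}.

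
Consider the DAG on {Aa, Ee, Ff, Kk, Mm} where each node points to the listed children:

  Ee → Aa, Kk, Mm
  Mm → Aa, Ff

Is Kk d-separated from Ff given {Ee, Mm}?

Yes

Enumerating the 2 paths from Kk to Ff and testing each for blocking by {Ee, Mm}:
  1. Kk ← Ee → Mm → Ff — Ee:fork[blocks]; Mm:chain[blocks] ⇒ blocked
  2. Kk ← Ee → Aa ← Mm → Ff — Ee:fork[blocks]; Aa:collider[blocks]; Mm:fork[blocks] ⇒ blocked
Since every path is blocked, d-separation holds.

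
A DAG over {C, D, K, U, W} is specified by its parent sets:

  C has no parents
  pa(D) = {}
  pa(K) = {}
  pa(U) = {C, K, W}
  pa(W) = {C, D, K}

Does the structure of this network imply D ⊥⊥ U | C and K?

We examine all 3 paths between D and U:
  1. D → W ← K → U — W:collider[blocks]; K:fork[blocks] ⇒ blocked
  2. D → W ← C → U — W:collider[blocks]; C:fork[blocks] ⇒ blocked
  3. D → W → U — W:chain[open] ⇒ active
Since the path D → W → U is active, D and U are not d-separated given {C, K}.

No — D and U are not d-separated given {C, K}.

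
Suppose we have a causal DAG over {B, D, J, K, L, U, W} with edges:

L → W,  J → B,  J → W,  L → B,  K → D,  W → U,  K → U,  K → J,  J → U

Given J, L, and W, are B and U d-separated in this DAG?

Yes

We examine all 6 paths between B and U:
Path 1: B ← L → W ← J ← K → U
  L is a fork here and L is conditioned on, so the path is blocked at L.
Path 2: B ← L → W ← J → U
  L is a fork here and L is conditioned on, so the path is blocked at L.
Path 3: B ← L → W → U
  L is a fork here and L is conditioned on, so the path is blocked at L.
Path 4: B ← J ← K → U
  J is a chain here and J is conditioned on, so the path is blocked at J.
Path 5: B ← J → W → U
  J is a fork here and J is conditioned on, so the path is blocked at J.
Path 6: B ← J → U
  J is a fork here and J is conditioned on, so the path is blocked at J.
Since every path is blocked, d-separation holds.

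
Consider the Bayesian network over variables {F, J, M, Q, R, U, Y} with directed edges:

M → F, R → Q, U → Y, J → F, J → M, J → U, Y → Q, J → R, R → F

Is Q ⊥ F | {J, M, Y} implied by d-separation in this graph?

No — Q and F are not d-separated given {J, M, Y}.

There are 6 undirected paths between Q and F; checking each against the conditioning set {J, M, Y}:
Path 1: Q ← R → F
  R is a fork and R is not conditioned on — no node blocks this path, so it is active.
Path 2: Q ← R ← J → F
  J is a fork here and J is conditioned on, so the path is blocked at J.
Path 3: Q ← R ← J → M → F
  J is a fork here and J is conditioned on, so the path is blocked at J.
Path 4: Q ← Y ← U ← J → F
  Y is a chain here and Y is conditioned on, so the path is blocked at Y.
Path 5: Q ← Y ← U ← J → M → F
  Y is a chain here and Y is conditioned on, so the path is blocked at Y.
Path 6: Q ← Y ← U ← J → R → F
  Y is a chain here and Y is conditioned on, so the path is blocked at Y.
At least one path is unblocked, so d-separation fails.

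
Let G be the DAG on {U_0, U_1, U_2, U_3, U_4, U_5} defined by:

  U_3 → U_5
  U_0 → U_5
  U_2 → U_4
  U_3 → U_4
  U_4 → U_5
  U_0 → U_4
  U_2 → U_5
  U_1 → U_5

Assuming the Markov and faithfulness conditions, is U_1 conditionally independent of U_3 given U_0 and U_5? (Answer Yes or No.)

4 paths connect U_1 and U_3; each must be blocked for d-separation to hold:
Path 1: U_1 → U_5 ← U_2 → U_4 ← U_3
  U_5 is a collider and U_5 is conditioned on, which opens it; U_2 is a fork and U_2 is not conditioned on; U_4 is a collider and its descendant U_5 is conditioned on, which opens it — no node blocks this path, so it is active.
Path 2: U_1 → U_5 ← U_0 → U_4 ← U_3
  U_0 is a fork here and U_0 is conditioned on, so the path is blocked at U_0.
Path 3: U_1 → U_5 ← U_3
  U_5 is a collider and U_5 is conditioned on, which opens it — no node blocks this path, so it is active.
Path 4: U_1 → U_5 ← U_4 ← U_3
  U_5 is a collider and U_5 is conditioned on, which opens it; U_4 is a chain and U_4 is not conditioned on — no node blocks this path, so it is active.
Because an active path exists, U_1 and U_3 are not d-separated.

No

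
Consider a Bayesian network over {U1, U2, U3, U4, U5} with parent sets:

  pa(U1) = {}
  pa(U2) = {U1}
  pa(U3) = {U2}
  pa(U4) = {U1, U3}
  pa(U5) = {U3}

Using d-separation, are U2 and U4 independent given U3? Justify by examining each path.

No

There are 2 undirected paths between U2 and U4; checking each against the conditioning set {U3}:
  1. U2 → U3 → U4 — U3:chain[blocks] ⇒ blocked
  2. U2 ← U1 → U4 — U1:fork[open] ⇒ active
Because an active path exists, U2 and U4 are not d-separated.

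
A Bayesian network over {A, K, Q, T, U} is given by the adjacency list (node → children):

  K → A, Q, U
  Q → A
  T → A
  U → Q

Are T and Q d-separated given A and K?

No

3 paths connect T and Q; each must be blocked for d-separation to hold:
  1. T → A ← K → U → Q — A:collider[open]; K:fork[blocks]; U:chain[open] ⇒ blocked
  2. T → A ← K → Q — A:collider[open]; K:fork[blocks] ⇒ blocked
  3. T → A ← Q — A:collider[open] ⇒ active
At least one path is unblocked, so d-separation fails.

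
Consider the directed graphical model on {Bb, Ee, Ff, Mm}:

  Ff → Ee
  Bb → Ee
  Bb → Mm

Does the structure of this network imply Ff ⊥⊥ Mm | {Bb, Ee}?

There is one path between Ff and Mm:
Path 1: Ff → Ee ← Bb → Mm
  Bb is a fork here and Bb is conditioned on, so the path is blocked at Bb.
Every path is blocked, so Ff and Mm are d-separated given {Bb, Ee}.

Yes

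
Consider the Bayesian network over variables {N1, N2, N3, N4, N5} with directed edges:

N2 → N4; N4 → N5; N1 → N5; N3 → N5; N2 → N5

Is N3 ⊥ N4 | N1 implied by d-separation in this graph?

Yes

We examine all 2 paths between N3 and N4:
Path 1: N3 → N5 ← N2 → N4
  N5 is a collider here and neither N5 nor any of its descendants is conditioned on, so the collider stays closed — the path is blocked at N5.
Path 2: N3 → N5 ← N4
  N5 is a collider here and neither N5 nor any of its descendants is conditioned on, so the collider stays closed — the path is blocked at N5.
Every path is blocked, so N3 and N4 are d-separated given {N1}.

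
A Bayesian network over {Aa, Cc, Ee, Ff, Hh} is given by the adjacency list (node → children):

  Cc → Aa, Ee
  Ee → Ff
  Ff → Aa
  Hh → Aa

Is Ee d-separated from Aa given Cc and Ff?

There are 2 undirected paths between Ee and Aa; checking each against the conditioning set {Cc, Ff}:
  1. Ee ← Cc → Aa — Cc:fork[blocks] ⇒ blocked
  2. Ee → Ff → Aa — Ff:chain[blocks] ⇒ blocked
Since every path is blocked, d-separation holds.

Yes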